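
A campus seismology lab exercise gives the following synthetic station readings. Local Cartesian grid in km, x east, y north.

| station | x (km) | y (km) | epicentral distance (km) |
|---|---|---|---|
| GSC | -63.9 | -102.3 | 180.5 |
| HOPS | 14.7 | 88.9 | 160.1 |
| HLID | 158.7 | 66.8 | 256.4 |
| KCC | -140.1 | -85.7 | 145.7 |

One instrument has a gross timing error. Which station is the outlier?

Solve using three stations at a time. Using GSC, HOPS, KCC (subtract circle equations pairwise → linear system) gives (x, y) ≈ (-142.9, 60.1).
Distances from that point to each station vs reported:
  GSC: calculated 180.6 vs reported 180.5 → residual 0.1 km
  HOPS: calculated 160.2 vs reported 160.1 → residual 0.1 km
  HLID: calculated 301.7 vs reported 256.4 → residual 45.3 km
  KCC: calculated 145.8 vs reported 145.7 → residual 0.1 km
GSC, HOPS, KCC are mutually consistent (residuals ≈ 0); HLID is off by 45.3 km.

HLID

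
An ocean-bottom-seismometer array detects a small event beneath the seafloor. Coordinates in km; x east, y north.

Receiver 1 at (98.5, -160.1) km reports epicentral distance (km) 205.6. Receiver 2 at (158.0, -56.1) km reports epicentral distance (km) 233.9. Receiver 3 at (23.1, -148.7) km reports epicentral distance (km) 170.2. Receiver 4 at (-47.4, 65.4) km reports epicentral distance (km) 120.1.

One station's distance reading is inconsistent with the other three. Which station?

Solve using three stations at a time. Using Receiver 1, Receiver 2, Receiver 4 (subtract circle equations pairwise → linear system) gives (x, y) ≈ (-75.8, -51.2).
Distances from that point to each station vs reported:
  Receiver 1: calculated 205.5 vs reported 205.6 → residual 0.1 km
  Receiver 2: calculated 233.8 vs reported 233.9 → residual 0.1 km
  Receiver 3: calculated 138.9 vs reported 170.2 → residual 31.3 km
  Receiver 4: calculated 120.0 vs reported 120.1 → residual 0.1 km
Receiver 1, Receiver 2, Receiver 4 are mutually consistent (residuals ≈ 0); Receiver 3 is off by 31.3 km.

Receiver 3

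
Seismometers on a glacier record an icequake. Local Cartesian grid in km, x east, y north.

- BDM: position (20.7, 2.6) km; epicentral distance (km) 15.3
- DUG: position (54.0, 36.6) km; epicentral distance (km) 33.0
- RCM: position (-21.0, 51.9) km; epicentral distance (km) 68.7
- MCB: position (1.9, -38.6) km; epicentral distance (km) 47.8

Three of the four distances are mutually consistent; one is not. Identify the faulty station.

Solve using three stations at a time. Using BDM, DUG, RCM (subtract circle equations pairwise → linear system) gives (x, y) ≈ (33.8, 10.5).
Distances from that point to each station vs reported:
  BDM: calculated 15.3 vs reported 15.3 → residual 0.0 km
  DUG: calculated 33.0 vs reported 33.0 → residual 0.0 km
  RCM: calculated 68.7 vs reported 68.7 → residual 0.0 km
  MCB: calculated 58.6 vs reported 47.8 → residual 10.8 km
BDM, DUG, RCM are mutually consistent (residuals ≈ 0); MCB is off by 10.8 km.

MCB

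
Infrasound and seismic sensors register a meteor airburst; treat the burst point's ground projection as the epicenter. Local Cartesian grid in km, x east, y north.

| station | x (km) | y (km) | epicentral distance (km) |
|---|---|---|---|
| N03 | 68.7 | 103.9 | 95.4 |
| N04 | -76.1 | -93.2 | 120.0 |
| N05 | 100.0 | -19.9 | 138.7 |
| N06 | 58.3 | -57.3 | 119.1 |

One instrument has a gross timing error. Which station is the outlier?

Solve using three stations at a time. Using N04, N05, N06 (subtract circle equations pairwise → linear system) gives (x, y) ≈ (-33.4, 19.3).
Distances from that point to each station vs reported:
  N03: calculated 132.6 vs reported 95.4 → residual 37.2 km
  N04: calculated 120.3 vs reported 120.0 → residual 0.3 km
  N05: calculated 139.0 vs reported 138.7 → residual 0.3 km
  N06: calculated 119.4 vs reported 119.1 → residual 0.3 km
N04, N05, N06 are mutually consistent (residuals ≈ 0); N03 is off by 37.2 km.

N03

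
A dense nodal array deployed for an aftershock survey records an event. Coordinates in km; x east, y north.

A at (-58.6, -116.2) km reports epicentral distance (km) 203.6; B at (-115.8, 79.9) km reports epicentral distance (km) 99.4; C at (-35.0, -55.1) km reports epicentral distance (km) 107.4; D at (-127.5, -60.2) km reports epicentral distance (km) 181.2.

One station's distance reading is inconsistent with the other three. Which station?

Solve using three stations at a time. Using A, B, D (subtract circle equations pairwise → linear system) gives (x, y) ≈ (-16.5, 83.0).
Distances from that point to each station vs reported:
  A: calculated 203.6 vs reported 203.6 → residual 0.0 km
  B: calculated 99.4 vs reported 99.4 → residual 0.0 km
  C: calculated 139.3 vs reported 107.4 → residual 31.9 km
  D: calculated 181.2 vs reported 181.2 → residual 0.0 km
A, B, D are mutually consistent (residuals ≈ 0); C is off by 31.9 km.

C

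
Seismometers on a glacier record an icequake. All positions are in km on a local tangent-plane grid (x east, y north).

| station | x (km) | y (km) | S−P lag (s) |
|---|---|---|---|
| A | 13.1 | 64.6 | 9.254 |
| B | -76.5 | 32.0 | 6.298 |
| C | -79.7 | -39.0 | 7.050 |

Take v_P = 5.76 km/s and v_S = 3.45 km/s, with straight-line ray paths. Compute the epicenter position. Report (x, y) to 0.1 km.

Distance from S−P lag: d = Δt · v_P v_S / (v_P − v_S) = Δt · (5.76·3.45)/(5.76−3.45) ≈ 8.6026·Δt.
So d_A = 79.61, d_B = 54.18, d_C = 60.65 km.
Circle about each station: (x − 13.1)² + (y − 64.6)² = 79.61²; (x + 76.5)² + (y − 32.0)² = 54.18²; (x + 79.7)² + (y + 39.0)² = 60.65².
Subtracting the A equation from the B and C equations removes the quadratic terms:
-179.2 x − 65.2 y = 5933.76
-185.6 x − 207.2 y = 6187.65
Solving the 2×2 system: x ≈ -33.0, y ≈ -0.3 km.
Check against A (with the unrounded x, y): √((x − 13.1)²+(y − 64.6)²) = 79.61 ≈ 79.61 km. ✓

x ≈ -33.0 km, y ≈ -0.3 km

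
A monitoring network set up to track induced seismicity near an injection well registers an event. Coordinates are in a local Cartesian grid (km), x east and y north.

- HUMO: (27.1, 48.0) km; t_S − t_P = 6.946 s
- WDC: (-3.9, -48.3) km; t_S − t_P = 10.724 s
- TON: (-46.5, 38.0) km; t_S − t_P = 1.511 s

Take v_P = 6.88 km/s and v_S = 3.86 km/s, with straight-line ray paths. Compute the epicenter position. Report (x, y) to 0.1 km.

-33.6 km east, 41.2 km north

Distance from S−P lag: d = Δt · v_P v_S / (v_P − v_S) = Δt · (6.88·3.86)/(6.88−3.86) ≈ 8.7936·Δt.
So d_HUMO = 61.08, d_WDC = 94.30, d_TON = 13.29 km.
Circle about each station: (x − 27.1)² + (y − 48.0)² = 61.08²; (x + 3.9)² + (y + 48.3)² = 94.30²; (x + 46.5)² + (y − 38.0)² = 13.29².
Subtracting the HUMO equation from the WDC and TON equations removes the quadratic terms:
-62.0 x − 192.6 y = -5852.03
-147.2 x − 20.0 y = 4121.98
Solving the 2×2 system: x ≈ -33.6, y ≈ 41.2 km.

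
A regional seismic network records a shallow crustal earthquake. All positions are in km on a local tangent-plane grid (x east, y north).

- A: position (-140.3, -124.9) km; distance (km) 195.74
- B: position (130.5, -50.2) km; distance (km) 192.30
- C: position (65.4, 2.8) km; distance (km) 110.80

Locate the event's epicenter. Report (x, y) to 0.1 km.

Circle about each station: (x + 140.3)² + (y + 124.9)² = 195.74²; (x − 130.5)² + (y + 50.2)² = 192.30²; (x − 65.4)² + (y − 2.8)² = 110.80².
Subtracting pairs of circle equations eliminates x²+y² and gives linear equations (the radical axes):
541.6 x + 149.4 y = -14398.95
411.4 x + 255.4 y = -4961.59
Solving the 2×2 system: x ≈ -38.2, y ≈ 42.1 km.

x ≈ -38.2 km, y ≈ 42.1 km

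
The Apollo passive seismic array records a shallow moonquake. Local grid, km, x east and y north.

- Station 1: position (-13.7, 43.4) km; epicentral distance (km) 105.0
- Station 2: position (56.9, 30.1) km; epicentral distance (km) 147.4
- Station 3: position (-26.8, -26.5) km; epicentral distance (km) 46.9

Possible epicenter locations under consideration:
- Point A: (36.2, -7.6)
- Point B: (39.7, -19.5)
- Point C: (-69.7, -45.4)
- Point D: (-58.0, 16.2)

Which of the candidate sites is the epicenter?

Point C

For each candidate, compare |candidate − station| to the reported distance:
Point A: residuals Station 1 33.6, Station 2 104.4, Station 3 18.9 → max 104.4 km
Point B: residuals Station 1 22.5, Station 2 94.9, Station 3 20.0 → max 94.9 km
Point C: residuals Station 1 0.0, Station 2 0.0, Station 3 0.0 → max 0.0 km
Point D: residuals Station 1 53.0, Station 2 31.7, Station 3 6.0 → max 53.0 km
Only Point C has all residuals ≈ 0.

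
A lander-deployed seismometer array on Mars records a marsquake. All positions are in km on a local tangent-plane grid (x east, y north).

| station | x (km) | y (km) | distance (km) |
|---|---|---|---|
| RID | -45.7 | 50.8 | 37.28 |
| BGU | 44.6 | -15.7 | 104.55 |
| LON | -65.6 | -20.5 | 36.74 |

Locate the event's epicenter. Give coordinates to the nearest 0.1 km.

(-55.4, 14.8)

Circle about each station: (x + 45.7)² + (y − 50.8)² = 37.28²; (x − 44.6)² + (y + 15.7)² = 104.55²; (x + 65.6)² + (y + 20.5)² = 36.74².
Subtracting the RID equation from the BGU and LON equations removes the quadratic terms:
180.6 x − 133.0 y = -11974.38
-39.8 x − 142.6 y = 94.45
Solving the 2×2 system: x ≈ -55.4, y ≈ 14.8 km.
Check against RID (with the unrounded x, y): √((x + 45.7)²+(y − 50.8)²) = 37.28 ≈ 37.28 km. ✓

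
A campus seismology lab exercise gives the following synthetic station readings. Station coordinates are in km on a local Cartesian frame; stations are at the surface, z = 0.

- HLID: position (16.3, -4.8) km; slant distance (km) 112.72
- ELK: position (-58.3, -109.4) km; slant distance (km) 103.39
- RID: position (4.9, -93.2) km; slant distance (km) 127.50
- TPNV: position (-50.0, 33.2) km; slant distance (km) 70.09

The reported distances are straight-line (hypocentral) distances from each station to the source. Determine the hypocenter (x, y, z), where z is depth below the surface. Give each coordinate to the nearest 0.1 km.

x ≈ -92.7 km, y ≈ -15.6 km, depth ≈ 26.6 km

Each station gives a sphere (x−x_i)² + (y−y_i)² + z² = d_i² (stations at z=0).
Subtracting the HLID sphere from ELK and RID: z² cancels, leaving linear equations in x and y:
-149.2 x − 209.2 y = 17094.83
-22.8 x − 176.8 y = 4871.07
Solving: x ≈ -92.709, y ≈ -15.596 km (keep extra digits for the depth step; rounded: -92.7, -15.6).
Then from the HLID sphere: z² = 112.72² − (x − 16.3)² − (y + 4.8)² with x = -92.709, y = -15.596, so z ≈ 26.576 ≈ 26.6 km.
Check against TPNV (with the unrounded solution): distance 70.08 ≈ 70.09 km. ✓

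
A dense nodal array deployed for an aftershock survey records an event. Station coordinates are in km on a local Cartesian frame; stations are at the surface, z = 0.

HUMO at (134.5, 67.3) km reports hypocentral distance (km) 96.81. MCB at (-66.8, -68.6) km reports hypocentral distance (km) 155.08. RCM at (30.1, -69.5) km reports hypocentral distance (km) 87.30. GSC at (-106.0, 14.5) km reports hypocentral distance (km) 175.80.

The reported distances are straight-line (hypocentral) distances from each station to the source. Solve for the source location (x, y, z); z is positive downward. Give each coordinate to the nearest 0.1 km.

x ≈ 67.1 km, y ≈ 4.1 km, depth ≈ 28.9 km

Each station gives a sphere (x−x_i)² + (y−y_i)² + z² = d_i² (stations at z=0).
Subtracting the HUMO sphere from MCB and RCM: z² cancels, leaving linear equations in x and y:
-402.6 x − 271.8 y = -28128.97
-208.8 x − 273.6 y = -15132.39
Solving: x ≈ 67.100, y ≈ 4.101 km (keep extra digits for the depth step; rounded: 67.1, 4.1).
Then from the HUMO sphere: z² = 96.81² − (x − 134.5)² − (y − 67.3)² with x = 67.100, y = 4.101, so z ≈ 28.902 ≈ 28.9 km.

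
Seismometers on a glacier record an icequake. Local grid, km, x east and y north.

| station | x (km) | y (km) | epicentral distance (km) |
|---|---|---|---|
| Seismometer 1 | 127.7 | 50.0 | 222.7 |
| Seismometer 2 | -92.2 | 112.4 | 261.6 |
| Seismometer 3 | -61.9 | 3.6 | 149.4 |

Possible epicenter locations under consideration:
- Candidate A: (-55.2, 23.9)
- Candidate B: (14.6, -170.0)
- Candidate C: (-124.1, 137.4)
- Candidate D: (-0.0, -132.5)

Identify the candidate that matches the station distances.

For each candidate, compare |candidate − station| to the reported distance:
Candidate A: residuals Seismometer 1 37.9, Seismometer 2 165.7, Seismometer 3 128.0 → max 165.7 km
Candidate B: residuals Seismometer 1 24.7, Seismometer 2 40.3, Seismometer 3 40.3 → max 40.3 km
Candidate C: residuals Seismometer 1 43.8, Seismometer 2 221.1, Seismometer 3 1.8 → max 221.1 km
Candidate D: residuals Seismometer 1 0.0, Seismometer 2 0.1, Seismometer 3 0.1 → max 0.1 km
Only Candidate D has all residuals ≈ 0.

Candidate D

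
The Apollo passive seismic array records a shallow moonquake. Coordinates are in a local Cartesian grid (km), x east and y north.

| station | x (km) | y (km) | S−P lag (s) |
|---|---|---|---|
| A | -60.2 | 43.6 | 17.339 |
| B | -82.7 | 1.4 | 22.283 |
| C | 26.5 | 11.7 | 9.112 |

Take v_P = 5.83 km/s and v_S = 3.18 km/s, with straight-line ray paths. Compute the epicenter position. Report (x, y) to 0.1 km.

58.9 km east, 66.6 km north

Distance from S−P lag: d = Δt · v_P v_S / (v_P − v_S) = Δt · (5.83·3.18)/(5.83−3.18) ≈ 6.9960·Δt.
So d_A = 121.30, d_B = 155.89, d_C = 63.75 km.
Circle about each station: (x + 60.2)² + (y − 43.6)² = 121.30²; (x + 82.7)² + (y − 1.4)² = 155.89²; (x − 26.5)² + (y − 11.7)² = 63.75².
Subtracting the A equation from the B and C equations removes the quadratic terms:
-45.0 x − 84.4 y = -8271.75
173.4 x − 63.8 y = 5963.77
Solving the 2×2 system: x ≈ 58.9, y ≈ 66.6 km.
Check against A (with the unrounded x, y): √((x + 60.2)²+(y − 43.6)²) = 121.30 ≈ 121.30 km. ✓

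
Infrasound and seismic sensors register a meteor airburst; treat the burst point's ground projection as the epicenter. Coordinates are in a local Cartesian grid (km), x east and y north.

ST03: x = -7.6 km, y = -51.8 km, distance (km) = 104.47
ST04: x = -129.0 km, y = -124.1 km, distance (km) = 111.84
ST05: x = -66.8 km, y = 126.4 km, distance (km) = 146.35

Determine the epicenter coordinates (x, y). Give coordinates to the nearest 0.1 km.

Circle about each station: (x + 7.6)² + (y + 51.8)² = 104.47²; (x + 129.0)² + (y + 124.1)² = 111.84²; (x + 66.8)² + (y − 126.4)² = 146.35².
Subtracting the ST03 equation from the ST04 and ST05 equations removes the quadratic terms:
-242.8 x − 144.6 y = 27706.61
-118.4 x + 356.4 y = 7193.86
Solving the 2×2 system: x ≈ -105.3, y ≈ -14.8 km.

(-105.3, -14.8)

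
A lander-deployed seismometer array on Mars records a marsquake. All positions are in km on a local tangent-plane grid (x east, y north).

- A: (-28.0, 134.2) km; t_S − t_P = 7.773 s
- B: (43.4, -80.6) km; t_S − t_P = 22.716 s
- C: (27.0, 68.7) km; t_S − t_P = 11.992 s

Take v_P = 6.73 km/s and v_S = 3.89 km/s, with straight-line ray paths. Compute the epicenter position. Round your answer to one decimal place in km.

Distance from S−P lag: d = Δt · v_P v_S / (v_P − v_S) = Δt · (6.73·3.89)/(6.73−3.89) ≈ 9.2182·Δt.
So d_A = 71.65, d_B = 209.40, d_C = 110.54 km.
Circle about each station: (x + 28.0)² + (y − 134.2)² = 71.65²; (x − 43.4)² + (y + 80.6)² = 209.40²; (x − 27.0)² + (y − 68.7)² = 110.54².
Subtracting the A equation from the B and C equations removes the quadratic terms:
142.8 x − 429.6 y = -49128.36
110.0 x − 131.0 y = -20430.32
Solving the 2×2 system: x ≈ -82.0, y ≈ 87.1 km.

x ≈ -82.0 km, y ≈ 87.1 km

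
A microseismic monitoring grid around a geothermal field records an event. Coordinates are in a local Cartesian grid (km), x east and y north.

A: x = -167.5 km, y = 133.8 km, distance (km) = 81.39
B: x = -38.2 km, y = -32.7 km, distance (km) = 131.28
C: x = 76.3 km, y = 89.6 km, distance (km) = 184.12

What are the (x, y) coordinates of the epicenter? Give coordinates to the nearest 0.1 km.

Circle about each station: (x + 167.5)² + (y − 133.8)² = 81.39²; (x + 38.2)² + (y + 32.7)² = 131.28²; (x − 76.3)² + (y − 89.6)² = 184.12².
Subtracting pairs of circle equations eliminates x²+y² and gives linear equations (the radical axes):
258.6 x − 333.0 y = -54040.27
487.6 x − 88.4 y = -59384.68
Solving the 2×2 system: x ≈ -107.5, y ≈ 78.8 km.

(-107.5, 78.8)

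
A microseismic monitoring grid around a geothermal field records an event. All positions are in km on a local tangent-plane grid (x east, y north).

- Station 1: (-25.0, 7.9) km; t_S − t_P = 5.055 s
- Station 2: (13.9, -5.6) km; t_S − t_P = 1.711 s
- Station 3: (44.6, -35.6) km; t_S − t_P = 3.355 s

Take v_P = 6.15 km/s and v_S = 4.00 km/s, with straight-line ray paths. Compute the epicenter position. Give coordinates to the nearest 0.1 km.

Distance from S−P lag: d = Δt · v_P v_S / (v_P − v_S) = Δt · (6.15·4.00)/(6.15−4.00) ≈ 11.4419·Δt.
So d_Station 1 = 57.84, d_Station 2 = 19.58, d_Station 3 = 38.39 km.
Circle about each station: (x + 25.0)² + (y − 7.9)² = 57.84²; (x − 13.9)² + (y + 5.6)² = 19.58²; (x − 44.6)² + (y + 35.6)² = 38.39².
Subtracting pairs of circle equations eliminates x²+y² and gives linear equations (the radical axes):
77.8 x − 27.0 y = 2499.25
139.2 x − 87.0 y = 4440.78
Solving the 2×2 system: x ≈ 32.4, y ≈ 0.8 km.

(32.4, 0.8)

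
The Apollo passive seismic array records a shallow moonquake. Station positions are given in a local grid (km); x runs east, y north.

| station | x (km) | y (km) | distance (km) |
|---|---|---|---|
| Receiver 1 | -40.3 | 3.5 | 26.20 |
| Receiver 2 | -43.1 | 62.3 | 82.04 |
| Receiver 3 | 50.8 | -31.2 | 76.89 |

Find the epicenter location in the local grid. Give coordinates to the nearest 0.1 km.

Circle about each station: (x + 40.3)² + (y − 3.5)² = 26.20²; (x + 43.1)² + (y − 62.3)² = 82.04²; (x − 50.8)² + (y + 31.2)² = 76.89².
Subtracting the Receiver 1 equation from the Receiver 2 and Receiver 3 equations removes the quadratic terms:
-5.6 x + 117.6 y = -1941.56
182.2 x − 69.4 y = -3307.89
Solving the 2×2 system: x ≈ -24.9, y ≈ -17.7 km.
Check against Receiver 1 (with the unrounded x, y): √((x + 40.3)²+(y − 3.5)²) = 26.20 ≈ 26.20 km. ✓

x ≈ -24.9 km, y ≈ -17.7 km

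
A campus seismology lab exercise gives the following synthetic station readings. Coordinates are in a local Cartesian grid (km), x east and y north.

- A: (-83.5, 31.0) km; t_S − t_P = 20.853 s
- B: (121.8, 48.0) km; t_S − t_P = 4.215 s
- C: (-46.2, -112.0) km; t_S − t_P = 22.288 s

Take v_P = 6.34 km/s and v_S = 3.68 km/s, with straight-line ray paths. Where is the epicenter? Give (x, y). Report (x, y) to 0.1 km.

Distance from S−P lag: d = Δt · v_P v_S / (v_P − v_S) = Δt · (6.34·3.68)/(6.34−3.68) ≈ 8.7711·Δt.
So d_A = 182.90, d_B = 36.97, d_C = 195.49 km.
Circle about each station: (x + 83.5)² + (y − 31.0)² = 182.90²; (x − 121.8)² + (y − 48.0)² = 36.97²; (x + 46.2)² + (y + 112.0)² = 195.49².
Subtracting the A equation from the B and C equations removes the quadratic terms:
410.6 x + 34.0 y = 41291.62
74.6 x − 286.0 y = 1981.26
Solving the 2×2 system: x ≈ 99.0, y ≈ 18.9 km.
Check against A (with the unrounded x, y): √((x + 83.5)²+(y − 31.0)²) = 182.90 ≈ 182.90 km. ✓

99.0 km east, 18.9 km north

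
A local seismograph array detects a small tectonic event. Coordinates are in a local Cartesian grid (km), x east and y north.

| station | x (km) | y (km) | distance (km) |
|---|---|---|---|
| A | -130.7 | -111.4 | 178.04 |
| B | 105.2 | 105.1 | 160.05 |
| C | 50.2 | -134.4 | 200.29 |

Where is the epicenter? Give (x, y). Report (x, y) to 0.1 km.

(-42.4, 43.2)

Circle about each station: (x + 130.7)² + (y + 111.4)² = 178.04²; (x − 105.2)² + (y − 105.1)² = 160.05²; (x − 50.2)² + (y + 134.4)² = 200.29².
Subtracting pairs of circle equations eliminates x²+y² and gives linear equations (the radical axes):
471.8 x + 433.0 y = -1297.16
361.8 x − 46.0 y = -17326.89
Solving the 2×2 system: x ≈ -42.4, y ≈ 43.2 km.
Check against A (with the unrounded x, y): √((x + 130.7)²+(y + 111.4)²) = 178.04 ≈ 178.04 km. ✓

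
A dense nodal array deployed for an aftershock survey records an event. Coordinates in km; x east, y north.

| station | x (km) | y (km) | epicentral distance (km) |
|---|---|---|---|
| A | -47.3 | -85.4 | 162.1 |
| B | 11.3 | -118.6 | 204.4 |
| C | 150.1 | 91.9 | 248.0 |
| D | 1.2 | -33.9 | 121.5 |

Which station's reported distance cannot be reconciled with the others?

Solve using three stations at a time. Using A, B, D (subtract circle equations pairwise → linear system) gives (x, y) ≈ (-49.1, 76.6).
Distances from that point to each station vs reported:
  A: calculated 162.1 vs reported 162.1 → residual 0.0 km
  B: calculated 204.4 vs reported 204.4 → residual 0.0 km
  C: calculated 199.8 vs reported 248.0 → residual 48.2 km
  D: calculated 121.4 vs reported 121.5 → residual 0.1 km
A, B, D are mutually consistent (residuals ≈ 0); C is off by 48.2 km.

C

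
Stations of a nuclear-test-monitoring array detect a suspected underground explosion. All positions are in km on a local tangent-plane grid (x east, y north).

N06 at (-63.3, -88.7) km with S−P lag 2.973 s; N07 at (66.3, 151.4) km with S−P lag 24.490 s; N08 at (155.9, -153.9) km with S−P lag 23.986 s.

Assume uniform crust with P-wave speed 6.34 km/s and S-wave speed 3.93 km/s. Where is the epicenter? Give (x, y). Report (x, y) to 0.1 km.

Distance from S−P lag: d = Δt · v_P v_S / (v_P − v_S) = Δt · (6.34·3.93)/(6.34−3.93) ≈ 10.3387·Δt.
So d_N06 = 30.74, d_N07 = 253.19, d_N08 = 247.98 km.
Circle about each station: (x + 63.3)² + (y + 88.7)² = 30.74²; (x − 66.3)² + (y − 151.4)² = 253.19²; (x − 155.9)² + (y + 153.9)² = 247.98².
Subtracting the N06 equation from the N07 and N08 equations removes the quadratic terms:
259.2 x + 480.2 y = -47717.16
438.4 x − 130.4 y = -24433.69
Solving the 2×2 system: x ≈ -73.5, y ≈ -59.7 km.

x ≈ -73.5 km, y ≈ -59.7 km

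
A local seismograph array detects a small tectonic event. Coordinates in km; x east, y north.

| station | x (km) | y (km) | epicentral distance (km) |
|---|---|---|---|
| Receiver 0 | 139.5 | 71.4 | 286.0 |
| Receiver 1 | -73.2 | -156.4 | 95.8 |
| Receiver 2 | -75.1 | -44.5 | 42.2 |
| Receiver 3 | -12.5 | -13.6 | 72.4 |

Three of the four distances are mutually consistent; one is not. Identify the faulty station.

Receiver 3

Solve using three stations at a time. Using Receiver 0, Receiver 1, Receiver 2 (subtract circle equations pairwise → linear system) gives (x, y) ≈ (-110.2, -68.0).
Distances from that point to each station vs reported:
  Receiver 0: calculated 286.0 vs reported 286.0 → residual 0.0 km
  Receiver 1: calculated 95.8 vs reported 95.8 → residual 0.0 km
  Receiver 2: calculated 42.3 vs reported 42.2 → residual 0.1 km
  Receiver 3: calculated 111.9 vs reported 72.4 → residual 39.5 km
Receiver 0, Receiver 1, Receiver 2 are mutually consistent (residuals ≈ 0); Receiver 3 is off by 39.5 km.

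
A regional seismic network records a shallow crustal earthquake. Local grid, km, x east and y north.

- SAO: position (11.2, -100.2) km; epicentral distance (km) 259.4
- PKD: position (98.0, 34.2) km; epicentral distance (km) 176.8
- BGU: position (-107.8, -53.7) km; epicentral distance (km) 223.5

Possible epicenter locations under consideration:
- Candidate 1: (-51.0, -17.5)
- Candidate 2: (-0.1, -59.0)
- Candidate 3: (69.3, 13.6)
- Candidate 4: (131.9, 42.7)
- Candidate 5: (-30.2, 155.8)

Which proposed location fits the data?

Candidate 5

For each candidate, compare |candidate − station| to the reported distance:
Candidate 1: residuals SAO 155.9, PKD 19.1, BGU 156.1 → max 156.1 km
Candidate 2: residuals SAO 216.7, PKD 41.5, BGU 115.7 → max 216.7 km
Candidate 3: residuals SAO 131.6, PKD 141.5, BGU 34.0 → max 141.5 km
Candidate 4: residuals SAO 72.3, PKD 141.9, BGU 34.9 → max 141.9 km
Candidate 5: residuals SAO 0.1, PKD 0.1, BGU 0.1 → max 0.1 km
Only Candidate 5 has all residuals ≈ 0.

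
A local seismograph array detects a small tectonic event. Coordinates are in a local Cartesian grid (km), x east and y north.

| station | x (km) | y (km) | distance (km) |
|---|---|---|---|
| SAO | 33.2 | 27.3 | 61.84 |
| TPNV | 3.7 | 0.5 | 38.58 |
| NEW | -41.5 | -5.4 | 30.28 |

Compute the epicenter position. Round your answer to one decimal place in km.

Circle about each station: (x − 33.2)² + (y − 27.3)² = 61.84²; (x − 3.7)² + (y − 0.5)² = 38.58²; (x + 41.5)² + (y + 5.4)² = 30.28².
Subtracting pairs of circle equations eliminates x²+y² and gives linear equations (the radical axes):
-59.0 x − 53.6 y = 502.18
-149.4 x − 65.4 y = 2811.19
Solving the 2×2 system: x ≈ -28.4, y ≈ 21.9 km.

x ≈ -28.4 km, y ≈ 21.9 km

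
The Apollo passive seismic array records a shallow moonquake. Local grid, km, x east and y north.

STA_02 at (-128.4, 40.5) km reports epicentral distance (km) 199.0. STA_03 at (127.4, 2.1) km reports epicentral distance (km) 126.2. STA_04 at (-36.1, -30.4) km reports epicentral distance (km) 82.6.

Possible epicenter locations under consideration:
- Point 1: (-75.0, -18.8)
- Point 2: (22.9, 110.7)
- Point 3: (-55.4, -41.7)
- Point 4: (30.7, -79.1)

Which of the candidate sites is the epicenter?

For each candidate, compare |candidate − station| to the reported distance:
Point 1: residuals STA_02 119.2, STA_03 77.3, STA_04 42.0 → max 119.2 km
Point 2: residuals STA_02 32.2, STA_03 24.5, STA_04 70.3 → max 70.3 km
Point 3: residuals STA_02 89.1, STA_03 61.8, STA_04 60.2 → max 89.1 km
Point 4: residuals STA_02 0.0, STA_03 0.1, STA_04 0.1 → max 0.1 km
Only Point 4 has all residuals ≈ 0.

Point 4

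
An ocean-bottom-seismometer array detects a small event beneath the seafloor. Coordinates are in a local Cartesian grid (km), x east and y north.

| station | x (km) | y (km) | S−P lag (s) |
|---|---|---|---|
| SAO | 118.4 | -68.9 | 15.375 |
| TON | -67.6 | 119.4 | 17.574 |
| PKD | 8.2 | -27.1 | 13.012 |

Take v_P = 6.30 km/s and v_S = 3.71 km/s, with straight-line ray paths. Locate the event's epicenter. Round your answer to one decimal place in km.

x ≈ 81.3 km, y ≈ 64.8 km

Distance from S−P lag: d = Δt · v_P v_S / (v_P − v_S) = Δt · (6.30·3.71)/(6.30−3.71) ≈ 9.0243·Δt.
So d_SAO = 138.75, d_TON = 158.59, d_PKD = 117.42 km.
Circle about each station: (x − 118.4)² + (y + 68.9)² = 138.75²; (x + 67.6)² + (y − 119.4)² = 158.59²; (x − 8.2)² + (y + 27.1)² = 117.42².
Subtracting pairs of circle equations eliminates x²+y² and gives linear equations (the radical axes):
-372.0 x + 376.6 y = -5838.88
-220.4 x + 83.6 y = -12500.01
Solving the 2×2 system: x ≈ 81.3, y ≈ 64.8 km.
Check against SAO (with the unrounded x, y): √((x − 118.4)²+(y + 68.9)²) = 138.75 ≈ 138.75 km. ✓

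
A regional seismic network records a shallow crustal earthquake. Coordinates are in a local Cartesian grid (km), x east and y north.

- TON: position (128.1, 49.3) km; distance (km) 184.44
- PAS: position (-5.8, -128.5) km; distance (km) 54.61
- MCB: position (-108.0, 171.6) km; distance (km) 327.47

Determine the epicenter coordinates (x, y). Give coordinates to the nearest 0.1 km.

Circle about each station: (x − 128.1)² + (y − 49.3)² = 184.44²; (x + 5.8)² + (y + 128.5)² = 54.61²; (x + 108.0)² + (y − 171.6)² = 327.47².
Subtracting the TON equation from the PAS and MCB equations removes the quadratic terms:
-267.8 x − 355.6 y = 28741.65
-472.2 x + 244.6 y = -50948.03
Solving the 2×2 system: x ≈ 47.5, y ≈ -116.6 km.

47.5 km east, -116.6 km north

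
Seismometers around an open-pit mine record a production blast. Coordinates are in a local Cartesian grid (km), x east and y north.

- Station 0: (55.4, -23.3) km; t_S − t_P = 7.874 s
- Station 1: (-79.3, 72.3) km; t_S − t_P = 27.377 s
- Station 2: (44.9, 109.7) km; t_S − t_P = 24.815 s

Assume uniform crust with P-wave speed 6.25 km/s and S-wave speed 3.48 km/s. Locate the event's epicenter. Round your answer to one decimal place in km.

68.6 km east, -83.7 km north

Distance from S−P lag: d = Δt · v_P v_S / (v_P − v_S) = Δt · (6.25·3.48)/(6.25−3.48) ≈ 7.8520·Δt.
So d_Station 0 = 61.83, d_Station 1 = 214.96, d_Station 2 = 194.85 km.
Circle about each station: (x − 55.4)² + (y + 23.3)² = 61.83²; (x + 79.3)² + (y − 72.3)² = 214.96²; (x − 44.9)² + (y − 109.7)² = 194.85².
Subtracting the Station 0 equation from the Station 1 and Station 2 equations removes the quadratic terms:
-269.4 x + 191.2 y = -34481.12
-21.0 x + 266.0 y = -23705.52
Solving the 2×2 system: x ≈ 68.6, y ≈ -83.7 km.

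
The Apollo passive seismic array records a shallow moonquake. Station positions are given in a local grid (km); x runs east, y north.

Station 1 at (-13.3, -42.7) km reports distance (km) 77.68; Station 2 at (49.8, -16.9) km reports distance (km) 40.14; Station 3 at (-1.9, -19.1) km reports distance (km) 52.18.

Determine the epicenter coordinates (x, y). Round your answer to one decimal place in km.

x ≈ 33.1 km, y ≈ 19.6 km

Circle about each station: (x + 13.3)² + (y + 42.7)² = 77.68²; (x − 49.8)² + (y + 16.9)² = 40.14²; (x + 1.9)² + (y + 19.1)² = 52.18².
Subtracting the Station 1 equation from the Station 2 and Station 3 equations removes the quadratic terms:
126.2 x + 51.6 y = 5188.43
22.8 x + 47.2 y = 1679.67
Solving the 2×2 system: x ≈ 33.1, y ≈ 19.6 km.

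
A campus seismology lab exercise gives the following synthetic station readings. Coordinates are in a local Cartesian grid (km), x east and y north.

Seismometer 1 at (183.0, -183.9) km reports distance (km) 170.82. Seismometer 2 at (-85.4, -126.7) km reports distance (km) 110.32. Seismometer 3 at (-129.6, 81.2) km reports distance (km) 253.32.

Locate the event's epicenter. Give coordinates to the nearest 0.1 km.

Circle about each station: (x − 183.0)² + (y + 183.9)² = 170.82²; (x + 85.4)² + (y + 126.7)² = 110.32²; (x + 129.6)² + (y − 81.2)² = 253.32².
Subtracting pairs of circle equations eliminates x²+y² and gives linear equations (the radical axes):
-536.8 x + 114.4 y = -26953.19
-625.2 x + 530.2 y = -78910.16
Solving the 2×2 system: x ≈ 24.7, y ≈ -119.7 km.
Check against Seismometer 1 (with the unrounded x, y): √((x − 183.0)²+(y + 183.9)²) = 170.82 ≈ 170.82 km. ✓

24.7 km east, -119.7 km north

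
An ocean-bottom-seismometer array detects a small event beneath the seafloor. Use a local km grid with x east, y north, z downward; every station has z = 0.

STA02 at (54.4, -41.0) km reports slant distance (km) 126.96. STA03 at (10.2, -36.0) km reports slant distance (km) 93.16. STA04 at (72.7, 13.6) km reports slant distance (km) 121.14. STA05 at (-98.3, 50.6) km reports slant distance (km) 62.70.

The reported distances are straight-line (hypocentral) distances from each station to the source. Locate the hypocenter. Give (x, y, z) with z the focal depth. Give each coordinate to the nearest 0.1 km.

Each station gives a sphere (x−x_i)² + (y−y_i)² + z² = d_i² (stations at z=0).
Subtracting the STA02 sphere from STA03 and STA04: z² cancels, leaving linear equations in x and y:
-88.4 x + 10.0 y = 4199.74
36.6 x + 109.2 y = 2273.83
Solving: x ≈ -43.503, y ≈ 35.403 km (keep extra digits for the depth step; rounded: -43.5, 35.4).
Then from the STA02 sphere: z² = 126.96² − (x − 54.4)² − (y + 41.0)² with x = -43.503, y = 35.403, so z ≈ 26.390 ≈ 26.4 km.
Check against STA05 (with the unrounded solution): distance 62.69 ≈ 62.70 km. ✓

(-43.5, 35.4, 26.4)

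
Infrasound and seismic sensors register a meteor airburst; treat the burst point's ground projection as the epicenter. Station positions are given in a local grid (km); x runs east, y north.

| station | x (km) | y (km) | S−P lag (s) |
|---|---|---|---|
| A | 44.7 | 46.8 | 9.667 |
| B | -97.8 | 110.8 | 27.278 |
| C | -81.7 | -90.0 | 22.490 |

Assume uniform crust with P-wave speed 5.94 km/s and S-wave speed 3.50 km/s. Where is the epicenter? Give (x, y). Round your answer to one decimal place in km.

(95.8, -17.8)

Distance from S−P lag: d = Δt · v_P v_S / (v_P − v_S) = Δt · (5.94·3.50)/(5.94−3.50) ≈ 8.5205·Δt.
So d_A = 82.37, d_B = 232.42, d_C = 191.63 km.
Circle about each station: (x − 44.7)² + (y − 46.8)² = 82.37²; (x + 97.8)² + (y − 110.8)² = 232.42²; (x + 81.7)² + (y + 90.0)² = 191.63².
Subtracting pairs of circle equations eliminates x²+y² and gives linear equations (the radical axes):
-285.0 x + 128.0 y = -29581.09
-252.8 x − 273.6 y = -19350.68
Solving the 2×2 system: x ≈ 95.8, y ≈ -17.8 km.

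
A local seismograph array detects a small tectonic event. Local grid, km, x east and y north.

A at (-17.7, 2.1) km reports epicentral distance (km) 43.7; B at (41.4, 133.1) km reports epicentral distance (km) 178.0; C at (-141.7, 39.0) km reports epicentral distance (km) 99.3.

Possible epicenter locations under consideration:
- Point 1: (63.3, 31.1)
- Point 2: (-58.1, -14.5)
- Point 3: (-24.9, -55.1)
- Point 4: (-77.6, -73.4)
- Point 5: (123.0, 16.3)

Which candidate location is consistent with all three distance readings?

Point 2

For each candidate, compare |candidate − station| to the reported distance:
Point 1: residuals A 42.3, B 73.7, C 105.9 → max 105.9 km
Point 2: residuals A 0.0, B 0.0, C 0.0 → max 0.0 km
Point 3: residuals A 14.0, B 21.5, C 50.7 → max 50.7 km
Point 4: residuals A 52.7, B 60.3, C 30.1 → max 60.3 km
Point 5: residuals A 97.7, B 35.5, C 166.4 → max 166.4 km
Only Point 2 has all residuals ≈ 0.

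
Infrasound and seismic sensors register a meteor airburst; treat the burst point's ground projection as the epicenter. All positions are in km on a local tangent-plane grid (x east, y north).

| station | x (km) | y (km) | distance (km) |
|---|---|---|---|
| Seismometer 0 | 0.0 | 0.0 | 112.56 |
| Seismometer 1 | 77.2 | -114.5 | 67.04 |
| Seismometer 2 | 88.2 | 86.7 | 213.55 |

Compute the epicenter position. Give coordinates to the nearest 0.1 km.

(10.2, -112.1)

Circle about each station: x² + y² = 112.56²; (x − 77.2)² + (y + 114.5)² = 67.04²; (x − 88.2)² + (y − 86.7)² = 213.55².
Subtracting pairs of circle equations eliminates x²+y² and gives linear equations (the radical axes):
154.4 x − 229.0 y = 27245.48
176.4 x + 173.4 y = -17637.72
Solving the 2×2 system: x ≈ 10.2, y ≈ -112.1 km.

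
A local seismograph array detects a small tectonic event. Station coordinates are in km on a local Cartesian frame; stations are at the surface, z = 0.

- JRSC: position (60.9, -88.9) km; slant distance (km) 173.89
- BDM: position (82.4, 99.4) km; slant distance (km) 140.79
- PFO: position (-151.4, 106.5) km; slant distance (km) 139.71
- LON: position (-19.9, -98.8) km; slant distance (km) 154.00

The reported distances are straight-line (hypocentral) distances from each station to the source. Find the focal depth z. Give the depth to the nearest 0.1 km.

depth ≈ 51.6 km

Each station gives a sphere (x−x_i)² + (y−y_i)² + z² = d_i² (stations at z=0).
Subtracting the JRSC sphere from BDM and PFO: z² cancels, leaving linear equations in x and y:
43.0 x + 376.6 y = 15474.01
-424.6 x + 390.8 y = 33371.04
Solving: x ≈ -36.899, y ≈ 45.302 km (keep extra digits for the depth step; rounded: -36.9, 45.3).
Then from the JRSC sphere: z² = 173.89² − (x − 60.9)² − (y + 88.9)² with x = -36.899, y = 45.302, so z ≈ 51.603 ≈ 51.6 km.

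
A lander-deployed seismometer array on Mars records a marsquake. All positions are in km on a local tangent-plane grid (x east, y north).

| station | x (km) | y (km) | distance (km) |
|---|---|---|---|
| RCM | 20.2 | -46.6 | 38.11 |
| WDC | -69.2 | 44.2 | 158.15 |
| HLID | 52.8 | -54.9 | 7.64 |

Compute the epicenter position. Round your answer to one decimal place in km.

(58.2, -49.5)

Circle about each station: (x − 20.2)² + (y + 46.6)² = 38.11²; (x + 69.2)² + (y − 44.2)² = 158.15²; (x − 52.8)² + (y + 54.9)² = 7.64².
Subtracting the RCM equation from the WDC and HLID equations removes the quadratic terms:
-178.8 x + 181.6 y = -19396.37
65.2 x − 16.6 y = 4616.25
Solving the 2×2 system: x ≈ 58.2, y ≈ -49.5 km.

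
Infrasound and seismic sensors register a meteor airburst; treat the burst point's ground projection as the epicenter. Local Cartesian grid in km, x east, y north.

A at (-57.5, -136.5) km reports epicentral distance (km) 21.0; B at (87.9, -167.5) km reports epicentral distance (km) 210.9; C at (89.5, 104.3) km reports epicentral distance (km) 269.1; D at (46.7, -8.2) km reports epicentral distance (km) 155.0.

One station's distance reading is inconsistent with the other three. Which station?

Solve using three stations at a time. Using A, C, D (subtract circle equations pairwise → linear system) gives (x, y) ≈ (-63.8, -116.8).
Distances from that point to each station vs reported:
  A: calculated 20.6 vs reported 21.0 → residual 0.4 km
  B: calculated 159.9 vs reported 210.9 → residual 51.0 km
  C: calculated 269.1 vs reported 269.1 → residual 0.0 km
  D: calculated 155.0 vs reported 155.0 → residual 0.0 km
A, C, D are mutually consistent (residuals ≈ 0); B is off by 51.0 km.

B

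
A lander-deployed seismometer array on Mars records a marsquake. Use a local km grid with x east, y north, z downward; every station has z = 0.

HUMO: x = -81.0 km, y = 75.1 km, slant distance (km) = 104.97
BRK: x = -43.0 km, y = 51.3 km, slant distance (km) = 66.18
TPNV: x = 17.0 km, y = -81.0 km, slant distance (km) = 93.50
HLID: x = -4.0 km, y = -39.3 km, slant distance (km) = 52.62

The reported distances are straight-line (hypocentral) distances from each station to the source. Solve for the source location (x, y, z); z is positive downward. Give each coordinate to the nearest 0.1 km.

x ≈ -13.3 km, y ≈ 1.5 km, depth ≈ 31.9 km

Each station gives a sphere (x−x_i)² + (y−y_i)² + z² = d_i² (stations at z=0).
Subtracting the HUMO sphere from BRK and TPNV: z² cancels, leaving linear equations in x and y:
76.0 x − 47.6 y = -1081.41
196.0 x − 312.2 y = -3074.56
Solving: x ≈ -13.285, y ≈ 1.508 km (keep extra digits for the depth step; rounded: -13.3, 1.5).
Then from the HUMO sphere: z² = 104.97² − (x + 81.0)² − (y − 75.1)² with x = -13.285, y = 1.508, so z ≈ 31.900 ≈ 31.9 km.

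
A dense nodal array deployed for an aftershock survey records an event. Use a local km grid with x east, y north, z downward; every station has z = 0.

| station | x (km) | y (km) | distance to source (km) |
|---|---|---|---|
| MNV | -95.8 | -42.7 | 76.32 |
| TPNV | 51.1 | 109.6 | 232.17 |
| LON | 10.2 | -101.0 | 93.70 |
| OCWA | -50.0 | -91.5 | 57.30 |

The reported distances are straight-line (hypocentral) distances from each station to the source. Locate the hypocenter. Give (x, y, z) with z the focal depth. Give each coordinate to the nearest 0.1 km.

Each station gives a sphere (x−x_i)² + (y−y_i)² + z² = d_i² (stations at z=0).
Subtracting the MNV sphere from TPNV and LON: z² cancels, leaving linear equations in x and y:
293.8 x + 304.6 y = -44455.73
212.0 x − 116.6 y = -3650.84
Solving: x ≈ -63.700, y ≈ -84.507 km (keep extra digits for the depth step; rounded: -63.7, -84.5).
Then from the MNV sphere: z² = 76.32² − (x + 95.8)² − (y + 42.7)² with x = -63.700, y = -84.507, so z ≈ 55.195 ≈ 55.2 km.
Check against OCWA (with the unrounded solution): distance 57.30 ≈ 57.30 km. ✓

(-63.7, -84.5, 55.2)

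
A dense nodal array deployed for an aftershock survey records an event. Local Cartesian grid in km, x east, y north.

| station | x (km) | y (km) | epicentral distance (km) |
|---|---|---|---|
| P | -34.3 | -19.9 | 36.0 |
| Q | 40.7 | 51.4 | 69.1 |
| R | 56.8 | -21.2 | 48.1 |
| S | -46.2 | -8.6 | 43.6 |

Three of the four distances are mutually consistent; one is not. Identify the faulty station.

R

Solve using three stations at a time. Using P, Q, S (subtract circle equations pairwise → linear system) gives (x, y) ≈ (-3.2, -2.0).
Distances from that point to each station vs reported:
  P: calculated 35.9 vs reported 36.0 → residual 0.1 km
  Q: calculated 69.1 vs reported 69.1 → residual 0.0 km
  R: calculated 63.0 vs reported 48.1 → residual 14.9 km
  S: calculated 43.6 vs reported 43.6 → residual 0.0 km
P, Q, S are mutually consistent (residuals ≈ 0); R is off by 14.9 km.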